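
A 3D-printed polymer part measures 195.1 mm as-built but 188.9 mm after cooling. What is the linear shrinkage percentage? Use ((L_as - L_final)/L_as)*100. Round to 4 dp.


Shrinkage = ((195.1-188.9)/195.1)*100 = 3.1779 %


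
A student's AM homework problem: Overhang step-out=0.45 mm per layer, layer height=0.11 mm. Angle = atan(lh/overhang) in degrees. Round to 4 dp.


angle = atan(0.11/0.45) = 13.7363 degrees


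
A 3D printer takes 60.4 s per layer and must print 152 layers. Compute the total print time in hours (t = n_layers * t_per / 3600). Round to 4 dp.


t = 152 * 60.4 / 3600 = 2.5502 hrs


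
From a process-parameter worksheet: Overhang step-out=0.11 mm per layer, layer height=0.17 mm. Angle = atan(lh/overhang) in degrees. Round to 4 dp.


angle = atan(0.17/0.11) = 57.0948 degrees


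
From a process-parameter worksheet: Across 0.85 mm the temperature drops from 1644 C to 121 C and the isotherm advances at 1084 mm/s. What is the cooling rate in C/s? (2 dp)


G = (1644-121)/0.85 = 1791.76470588 C/mm
CR = 1791.76470588 * 1084 = 1942272.94 C/s


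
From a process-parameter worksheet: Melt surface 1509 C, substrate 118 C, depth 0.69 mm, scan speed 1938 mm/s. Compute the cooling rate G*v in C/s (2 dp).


G = (1509-118)/0.69 = 2015.94202899 C/mm
CR = 2015.94202899 * 1938 = 3906895.65 C/s


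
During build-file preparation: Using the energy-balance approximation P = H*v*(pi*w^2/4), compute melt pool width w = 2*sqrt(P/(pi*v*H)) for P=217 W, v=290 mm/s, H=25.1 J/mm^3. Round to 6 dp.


w = 2*sqrt(217/(pi*290*25.1)) = 0.194827 mm


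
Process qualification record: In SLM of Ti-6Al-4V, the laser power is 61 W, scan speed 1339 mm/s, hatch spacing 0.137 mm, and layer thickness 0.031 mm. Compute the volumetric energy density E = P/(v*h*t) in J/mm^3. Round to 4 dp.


E = 61 / (1339*0.137*0.031) = 10.7267 J/mm^3


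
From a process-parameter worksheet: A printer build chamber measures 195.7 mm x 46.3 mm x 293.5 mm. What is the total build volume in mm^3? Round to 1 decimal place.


V = 195.7 * 46.3 * 293.5 = 2659377.1 mm^3


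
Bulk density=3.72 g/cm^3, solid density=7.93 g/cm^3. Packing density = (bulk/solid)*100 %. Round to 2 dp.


Packing = (3.72/7.93)*100 = 46.91 %


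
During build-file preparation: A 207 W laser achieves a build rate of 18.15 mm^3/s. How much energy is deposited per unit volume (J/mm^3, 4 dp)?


SE = 207 / 18.15 = 11.405 J/mm^3


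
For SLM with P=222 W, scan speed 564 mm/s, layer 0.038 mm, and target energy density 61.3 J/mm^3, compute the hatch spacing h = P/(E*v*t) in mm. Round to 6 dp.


h = 222 / (61.3*564*0.038) = 0.168978 mm


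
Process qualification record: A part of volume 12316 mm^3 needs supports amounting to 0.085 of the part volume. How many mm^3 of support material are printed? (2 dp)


V_support = 12316 * 0.085 = 1046.86 mm^3


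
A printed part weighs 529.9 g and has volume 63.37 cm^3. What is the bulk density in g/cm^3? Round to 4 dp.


rho = 529.9 / 63.37 = 8.362 g/cm^3


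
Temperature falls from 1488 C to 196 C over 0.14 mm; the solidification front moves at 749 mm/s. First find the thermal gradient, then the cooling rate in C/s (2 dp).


G = (1488-196)/0.14 = 9228.57142857 C/mm
CR = 9228.57142857 * 749 = 6912200.0 C/s


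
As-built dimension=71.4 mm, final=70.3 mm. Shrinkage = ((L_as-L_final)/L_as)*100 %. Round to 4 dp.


Shrinkage = ((71.4-70.3)/71.4)*100 = 1.5406 %


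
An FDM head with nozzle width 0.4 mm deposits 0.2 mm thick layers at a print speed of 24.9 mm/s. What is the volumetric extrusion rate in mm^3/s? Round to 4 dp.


Rate = 0.4 * 0.2 * 24.9 = 1.992 mm^3/s


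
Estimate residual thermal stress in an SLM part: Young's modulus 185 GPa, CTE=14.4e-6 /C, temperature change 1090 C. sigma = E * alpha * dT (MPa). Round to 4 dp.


sigma = 185*1000 * 14.4e-6 * 1090 = 2903.76 MPa


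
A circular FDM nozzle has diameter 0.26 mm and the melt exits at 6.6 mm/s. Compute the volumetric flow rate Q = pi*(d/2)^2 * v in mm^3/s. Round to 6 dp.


A = pi*(0.26/2)^2 = 0.05309292 mm^2
Q = 0.05309292 * 6.6 = 0.350413 mm^3/s


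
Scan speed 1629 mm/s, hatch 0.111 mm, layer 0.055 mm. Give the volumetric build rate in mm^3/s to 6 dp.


Rate = 1629 * 0.111 * 0.055 = 9.945045 mm^3/s


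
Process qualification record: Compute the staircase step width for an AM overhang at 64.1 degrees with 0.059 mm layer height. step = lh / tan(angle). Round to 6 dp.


step = 0.059 / tan(64.1) = 0.028649 mm


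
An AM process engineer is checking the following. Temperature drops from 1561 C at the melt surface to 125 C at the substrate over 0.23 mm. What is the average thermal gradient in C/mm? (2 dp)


G = (1561-125)/0.23 = 6243.48 C/mm


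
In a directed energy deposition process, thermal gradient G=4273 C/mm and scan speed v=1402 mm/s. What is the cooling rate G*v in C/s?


CR = 4273 * 1402 = 5990746 C/s


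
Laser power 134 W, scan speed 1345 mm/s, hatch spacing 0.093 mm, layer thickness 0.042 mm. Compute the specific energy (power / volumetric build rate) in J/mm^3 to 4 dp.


Build rate = 1345 * 0.093 * 0.042 = 5.25357 mm^3/s
SE = 134 / 5.25357 = 25.5065 J/mm^3


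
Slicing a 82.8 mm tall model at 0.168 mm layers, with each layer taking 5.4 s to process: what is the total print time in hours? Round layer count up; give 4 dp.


Layers = ceil(82.8/0.168) = 493
t = 493 * 5.4 / 3600 = 0.7395 hrs


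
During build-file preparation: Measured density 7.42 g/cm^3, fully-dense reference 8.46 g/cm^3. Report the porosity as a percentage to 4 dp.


Porosity = (1-7.42/8.46)*100 = 12.2931 %


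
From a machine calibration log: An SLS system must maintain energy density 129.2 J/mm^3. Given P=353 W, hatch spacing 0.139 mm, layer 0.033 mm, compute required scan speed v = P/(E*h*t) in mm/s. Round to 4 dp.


v = 353 / (129.2*0.139*0.033) = 595.6394 mm/s


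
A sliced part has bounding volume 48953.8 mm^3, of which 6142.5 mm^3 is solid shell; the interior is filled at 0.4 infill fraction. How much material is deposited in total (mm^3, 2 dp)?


V_infill = (48953.8 - 6142.5) * 0.4 = 17124.52
V_total = 6142.5 + 17124.52 = 23267.02 mm^3


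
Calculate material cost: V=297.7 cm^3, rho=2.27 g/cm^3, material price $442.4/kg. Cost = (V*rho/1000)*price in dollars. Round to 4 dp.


Mass = 297.7*2.27/1000 = 0.675779 kg
Cost = 0.675779 * 442.4 = 298.9646 $


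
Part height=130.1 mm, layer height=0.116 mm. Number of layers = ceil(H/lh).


Layers = ceil(130.1/0.116) = 1122


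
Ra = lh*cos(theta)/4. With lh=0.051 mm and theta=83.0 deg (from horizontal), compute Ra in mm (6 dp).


Ra = 0.051 * cos(83.0) / 4 = 0.001554 mm


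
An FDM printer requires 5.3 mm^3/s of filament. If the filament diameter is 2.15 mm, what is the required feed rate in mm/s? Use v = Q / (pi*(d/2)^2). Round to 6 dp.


A = pi*(2.15/2)^2 = 3.630503
v = 5.3 / 3.630503 = 1.459853 mm/s


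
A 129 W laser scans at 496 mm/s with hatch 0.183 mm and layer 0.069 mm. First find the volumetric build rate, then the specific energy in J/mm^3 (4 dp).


Build rate = 496 * 0.183 * 0.069 = 6.262992 mm^3/s
SE = 129 / 6.262992 = 20.5972 J/mm^3


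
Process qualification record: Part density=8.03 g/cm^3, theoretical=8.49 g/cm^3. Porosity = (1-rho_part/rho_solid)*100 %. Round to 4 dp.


Porosity = (1-8.03/8.49)*100 = 5.4181 %


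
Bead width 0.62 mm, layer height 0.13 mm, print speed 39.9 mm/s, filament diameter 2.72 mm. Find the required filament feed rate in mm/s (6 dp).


Q = 0.62 * 0.13 * 39.9 = 3.21594 mm^3/s
A_fil = pi*(2.72/2)^2 = 5.81068977 mm^2
v_feed = 3.21594 / 5.81068977 = 0.553452 mm/s


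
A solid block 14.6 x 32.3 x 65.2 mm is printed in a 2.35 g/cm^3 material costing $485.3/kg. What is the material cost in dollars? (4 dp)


V = 14.6 * 32.3 * 65.2 = 30747.016 mm^3 = 30.747016 cm^3
Mass = 30.747016 * 2.35 / 1000 = 0.07225549 kg
Cost = 0.07225549 * 485.3 = 35.0656 $


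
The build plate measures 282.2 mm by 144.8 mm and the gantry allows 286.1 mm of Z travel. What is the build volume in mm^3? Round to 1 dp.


V = 282.2 * 144.8 * 286.1 = 11690778.4 mm^3


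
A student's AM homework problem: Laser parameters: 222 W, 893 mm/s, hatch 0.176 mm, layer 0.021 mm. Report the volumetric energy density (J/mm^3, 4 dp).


E = 222 / (893*0.176*0.021) = 67.262 J/mm^3


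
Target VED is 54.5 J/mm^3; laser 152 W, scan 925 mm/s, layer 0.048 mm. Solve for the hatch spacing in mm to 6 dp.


h = 152 / (54.5*925*0.048) = 0.062815 mm


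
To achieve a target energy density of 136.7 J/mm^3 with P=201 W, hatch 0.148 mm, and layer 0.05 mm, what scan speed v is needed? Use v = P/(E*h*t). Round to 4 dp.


v = 201 / (136.7*0.148*0.05) = 198.6991 mm/s


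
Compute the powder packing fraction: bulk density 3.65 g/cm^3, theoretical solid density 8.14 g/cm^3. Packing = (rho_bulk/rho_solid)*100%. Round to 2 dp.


Packing = (3.65/8.14)*100 = 44.84 %


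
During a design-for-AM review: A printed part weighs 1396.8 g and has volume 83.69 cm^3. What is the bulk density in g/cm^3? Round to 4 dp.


rho = 1396.8 / 83.69 = 16.6902 g/cm^3


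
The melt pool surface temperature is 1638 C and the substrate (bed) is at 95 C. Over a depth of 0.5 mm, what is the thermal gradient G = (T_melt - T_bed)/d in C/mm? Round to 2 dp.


G = (1638-95)/0.5 = 3086.0 C/mm


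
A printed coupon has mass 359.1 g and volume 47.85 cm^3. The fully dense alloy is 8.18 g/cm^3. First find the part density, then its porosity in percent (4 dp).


rho_part = 359.1 / 47.85 = 7.50470219 g/cm^3
Porosity = (1 - 7.50470219/8.18)*100 = 8.2555 %


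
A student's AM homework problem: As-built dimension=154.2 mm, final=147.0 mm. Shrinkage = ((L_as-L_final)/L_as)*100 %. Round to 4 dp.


Shrinkage = ((154.2-147.0)/154.2)*100 = 4.6693 %


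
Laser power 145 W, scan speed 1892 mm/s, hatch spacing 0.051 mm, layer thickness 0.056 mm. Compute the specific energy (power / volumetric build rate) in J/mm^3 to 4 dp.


Build rate = 1892 * 0.051 * 0.056 = 5.403552 mm^3/s
SE = 145 / 5.403552 = 26.8342 J/mm^3


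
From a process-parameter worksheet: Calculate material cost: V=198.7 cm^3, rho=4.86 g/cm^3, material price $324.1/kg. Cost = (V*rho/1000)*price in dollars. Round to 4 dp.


Mass = 198.7*4.86/1000 = 0.965682 kg
Cost = 0.965682 * 324.1 = 312.9775 $


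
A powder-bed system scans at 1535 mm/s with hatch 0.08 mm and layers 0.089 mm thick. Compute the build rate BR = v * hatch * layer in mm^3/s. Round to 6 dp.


Rate = 1535 * 0.08 * 0.089 = 10.9292 mm^3/s


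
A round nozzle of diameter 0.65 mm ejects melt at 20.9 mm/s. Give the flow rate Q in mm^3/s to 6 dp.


A = pi*(0.65/2)^2 = 0.33183072 mm^2
Q = 0.33183072 * 20.9 = 6.935262 mm^3/s


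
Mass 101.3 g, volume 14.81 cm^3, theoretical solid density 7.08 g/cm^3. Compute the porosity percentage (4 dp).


rho_part = 101.3 / 14.81 = 6.83997299 g/cm^3
Porosity = (1 - 6.83997299/7.08)*100 = 3.3902 %


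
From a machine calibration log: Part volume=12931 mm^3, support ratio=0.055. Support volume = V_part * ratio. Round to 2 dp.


V_support = 12931 * 0.055 = 711.21 mm^3


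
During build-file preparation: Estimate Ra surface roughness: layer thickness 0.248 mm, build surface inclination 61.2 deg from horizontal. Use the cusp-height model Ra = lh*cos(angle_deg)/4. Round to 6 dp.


Ra = 0.248 * cos(61.2) / 4 = 0.029869 mm


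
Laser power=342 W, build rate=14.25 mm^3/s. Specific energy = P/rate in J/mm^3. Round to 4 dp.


SE = 342 / 14.25 = 24.0 J/mm^3


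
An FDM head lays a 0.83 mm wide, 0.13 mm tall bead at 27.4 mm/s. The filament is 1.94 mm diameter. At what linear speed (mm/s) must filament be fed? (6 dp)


Q = 0.83 * 0.13 * 27.4 = 2.95646 mm^3/s
A_fil = pi*(1.94/2)^2 = 2.95592453 mm^2
v_feed = 2.95646 / 2.95592453 = 1.000181 mm/s


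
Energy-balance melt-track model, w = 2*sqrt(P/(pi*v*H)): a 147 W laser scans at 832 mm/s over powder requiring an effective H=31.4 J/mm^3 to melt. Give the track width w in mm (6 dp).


w = 2*sqrt(147/(pi*832*31.4)) = 0.084642 mm


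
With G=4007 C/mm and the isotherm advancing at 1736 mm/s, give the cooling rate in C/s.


CR = 4007 * 1736 = 6956152 C/s


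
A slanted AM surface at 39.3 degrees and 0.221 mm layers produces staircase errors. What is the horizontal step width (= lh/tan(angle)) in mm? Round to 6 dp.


step = 0.221 / tan(39.3) = 0.270009 mm


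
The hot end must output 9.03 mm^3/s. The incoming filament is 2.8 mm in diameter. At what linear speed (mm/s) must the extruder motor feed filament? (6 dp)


A = pi*(2.8/2)^2 = 6.157522
v = 9.03 / 6.157522 = 1.466499 mm/s


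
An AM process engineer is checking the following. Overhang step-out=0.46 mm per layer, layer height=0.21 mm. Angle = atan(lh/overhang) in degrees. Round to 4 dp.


angle = atan(0.21/0.46) = 24.5377 degrees


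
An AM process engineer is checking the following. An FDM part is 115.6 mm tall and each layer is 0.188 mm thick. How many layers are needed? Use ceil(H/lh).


Layers = ceil(115.6/0.188) = 615


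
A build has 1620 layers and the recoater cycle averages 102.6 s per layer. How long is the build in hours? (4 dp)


t = 1620 * 102.6 / 3600 = 46.17 hrs


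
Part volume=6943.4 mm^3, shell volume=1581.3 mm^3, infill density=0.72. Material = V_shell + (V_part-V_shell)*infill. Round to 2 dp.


V_infill = (6943.4 - 1581.3) * 0.72 = 3860.71
V_total = 1581.3 + 3860.71 = 5442.01 mm^3


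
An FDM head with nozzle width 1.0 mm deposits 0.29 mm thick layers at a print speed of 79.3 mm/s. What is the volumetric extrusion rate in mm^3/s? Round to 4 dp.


Rate = 1.0 * 0.29 * 79.3 = 22.997 mm^3/s


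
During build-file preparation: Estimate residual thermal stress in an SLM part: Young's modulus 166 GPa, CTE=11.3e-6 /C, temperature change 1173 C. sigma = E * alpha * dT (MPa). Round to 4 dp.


sigma = 166*1000 * 11.3e-6 * 1173 = 2200.3134 MPa


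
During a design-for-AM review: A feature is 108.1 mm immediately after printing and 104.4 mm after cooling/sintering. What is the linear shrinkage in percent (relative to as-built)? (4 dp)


Shrinkage = ((108.1-104.4)/108.1)*100 = 3.4228 %


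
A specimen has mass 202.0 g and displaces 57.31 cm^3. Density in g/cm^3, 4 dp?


rho = 202.0 / 57.31 = 3.5247 g/cm^3


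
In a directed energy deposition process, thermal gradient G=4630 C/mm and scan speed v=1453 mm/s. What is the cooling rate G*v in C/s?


CR = 4630 * 1453 = 6727390 C/s


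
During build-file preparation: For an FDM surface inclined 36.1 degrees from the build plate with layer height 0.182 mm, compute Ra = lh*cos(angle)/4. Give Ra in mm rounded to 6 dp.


Ra = 0.182 * cos(36.1) / 4 = 0.036764 mm


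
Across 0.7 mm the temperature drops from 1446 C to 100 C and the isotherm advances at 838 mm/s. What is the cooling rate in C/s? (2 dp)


G = (1446-100)/0.7 = 1922.85714286 C/mm
CR = 1922.85714286 * 838 = 1611354.29 C/s


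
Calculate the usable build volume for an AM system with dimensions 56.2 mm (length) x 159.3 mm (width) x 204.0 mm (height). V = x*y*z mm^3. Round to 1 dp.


V = 56.2 * 159.3 * 204.0 = 1826342.6 mm^3


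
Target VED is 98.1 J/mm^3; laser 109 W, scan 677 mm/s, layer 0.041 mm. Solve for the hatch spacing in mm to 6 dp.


h = 109 / (98.1*677*0.041) = 0.04003 mm


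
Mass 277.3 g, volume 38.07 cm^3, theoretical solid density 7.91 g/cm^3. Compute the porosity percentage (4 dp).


rho_part = 277.3 / 38.07 = 7.28395062 g/cm^3
Porosity = (1 - 7.28395062/7.91)*100 = 7.9147 %


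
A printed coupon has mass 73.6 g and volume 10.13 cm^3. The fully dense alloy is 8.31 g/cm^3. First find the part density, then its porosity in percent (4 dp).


rho_part = 73.6 / 10.13 = 7.26554788 g/cm^3
Porosity = (1 - 7.26554788/8.31)*100 = 12.5686 %


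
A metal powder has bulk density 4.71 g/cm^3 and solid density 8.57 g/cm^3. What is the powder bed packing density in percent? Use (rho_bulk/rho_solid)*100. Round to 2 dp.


Packing = (4.71/8.57)*100 = 54.96 %


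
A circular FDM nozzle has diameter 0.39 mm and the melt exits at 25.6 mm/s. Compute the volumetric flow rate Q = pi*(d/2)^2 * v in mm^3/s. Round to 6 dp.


A = pi*(0.39/2)^2 = 0.11945906 mm^2
Q = 0.11945906 * 25.6 = 3.058152 mm^3/s


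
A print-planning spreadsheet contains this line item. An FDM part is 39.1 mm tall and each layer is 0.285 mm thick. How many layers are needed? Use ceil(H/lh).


Layers = ceil(39.1/0.285) = 138


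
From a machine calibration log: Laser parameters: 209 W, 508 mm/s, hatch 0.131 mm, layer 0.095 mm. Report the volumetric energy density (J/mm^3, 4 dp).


E = 209 / (508*0.131*0.095) = 33.0588 J/mm^3


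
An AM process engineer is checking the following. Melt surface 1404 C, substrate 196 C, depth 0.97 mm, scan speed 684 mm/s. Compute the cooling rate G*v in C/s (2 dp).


G = (1404-196)/0.97 = 1245.36082474 C/mm
CR = 1245.36082474 * 684 = 851826.8 C/s


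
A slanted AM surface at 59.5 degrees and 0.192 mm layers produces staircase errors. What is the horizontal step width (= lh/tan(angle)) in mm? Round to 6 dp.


step = 0.192 / tan(59.5) = 0.113097 mm


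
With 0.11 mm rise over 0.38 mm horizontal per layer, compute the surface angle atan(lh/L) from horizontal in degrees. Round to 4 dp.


angle = atan(0.11/0.38) = 16.1443 degrees


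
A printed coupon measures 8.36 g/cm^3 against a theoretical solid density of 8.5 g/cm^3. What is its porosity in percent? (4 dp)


Porosity = (1-8.36/8.5)*100 = 1.6471 %


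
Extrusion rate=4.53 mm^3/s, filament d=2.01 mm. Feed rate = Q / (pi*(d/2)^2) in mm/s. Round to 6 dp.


A = pi*(2.01/2)^2 = 3.173087
v = 4.53 / 3.173087 = 1.427632 mm/s


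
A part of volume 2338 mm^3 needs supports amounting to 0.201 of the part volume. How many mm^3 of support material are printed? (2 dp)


V_support = 2338 * 0.201 = 469.94 mm^3


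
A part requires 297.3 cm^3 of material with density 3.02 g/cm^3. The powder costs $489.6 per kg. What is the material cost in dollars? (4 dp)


Mass = 297.3*3.02/1000 = 0.897846 kg
Cost = 0.897846 * 489.6 = 439.5854 $


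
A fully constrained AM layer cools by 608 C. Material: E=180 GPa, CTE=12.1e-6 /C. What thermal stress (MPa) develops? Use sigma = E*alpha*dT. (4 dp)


sigma = 180*1000 * 12.1e-6 * 608 = 1324.224 MPa


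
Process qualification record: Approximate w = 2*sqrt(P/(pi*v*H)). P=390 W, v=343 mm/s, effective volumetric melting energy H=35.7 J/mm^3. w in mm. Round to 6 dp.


w = 2*sqrt(390/(pi*343*35.7)) = 0.201375 mm


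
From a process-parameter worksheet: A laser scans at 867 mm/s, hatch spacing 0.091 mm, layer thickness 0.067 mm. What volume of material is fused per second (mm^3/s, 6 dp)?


Rate = 867 * 0.091 * 0.067 = 5.286099 mm^3/s


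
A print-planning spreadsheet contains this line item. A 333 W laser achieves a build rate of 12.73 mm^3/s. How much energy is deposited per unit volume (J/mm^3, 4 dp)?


SE = 333 / 12.73 = 26.1587 J/mm^3


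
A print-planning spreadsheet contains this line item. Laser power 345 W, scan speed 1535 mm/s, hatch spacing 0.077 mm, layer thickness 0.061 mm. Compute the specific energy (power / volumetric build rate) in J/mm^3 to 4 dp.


Build rate = 1535 * 0.077 * 0.061 = 7.209895 mm^3/s
SE = 345 / 7.209895 = 47.8509 J/mm^3


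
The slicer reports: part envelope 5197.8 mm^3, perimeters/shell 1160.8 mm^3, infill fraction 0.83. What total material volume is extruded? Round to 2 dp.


V_infill = (5197.8 - 1160.8) * 0.83 = 3350.71
V_total = 1160.8 + 3350.71 = 4511.51 mm^3


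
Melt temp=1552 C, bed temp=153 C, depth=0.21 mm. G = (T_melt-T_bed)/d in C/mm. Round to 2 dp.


G = (1552-153)/0.21 = 6661.9 C/mm


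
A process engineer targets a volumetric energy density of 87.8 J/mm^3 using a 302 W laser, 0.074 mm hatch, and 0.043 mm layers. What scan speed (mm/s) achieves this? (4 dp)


v = 302 / (87.8*0.074*0.043) = 1080.9665 mm/s


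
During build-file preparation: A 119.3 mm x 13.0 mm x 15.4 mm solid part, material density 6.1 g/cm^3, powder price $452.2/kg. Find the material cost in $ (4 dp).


V = 119.3 * 13.0 * 15.4 = 23883.86 mm^3 = 23.88386 cm^3
Mass = 23.88386 * 6.1 / 1000 = 0.14569155 kg
Cost = 0.14569155 * 452.2 = 65.8817 $


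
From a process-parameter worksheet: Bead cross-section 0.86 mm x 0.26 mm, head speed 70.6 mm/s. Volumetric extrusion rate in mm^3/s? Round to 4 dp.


Rate = 0.86 * 0.26 * 70.6 = 15.7862 mm^3/s


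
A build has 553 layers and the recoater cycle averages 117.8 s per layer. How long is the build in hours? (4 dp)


t = 553 * 117.8 / 3600 = 18.0954 hrs


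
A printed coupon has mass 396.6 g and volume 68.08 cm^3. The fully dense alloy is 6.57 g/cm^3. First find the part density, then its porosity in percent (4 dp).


rho_part = 396.6 / 68.08 = 5.82549941 g/cm^3
Porosity = (1 - 5.82549941/6.57)*100 = 11.3318 %


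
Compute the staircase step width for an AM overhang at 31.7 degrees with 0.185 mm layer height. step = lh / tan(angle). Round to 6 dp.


step = 0.185 / tan(31.7) = 0.299541 mm


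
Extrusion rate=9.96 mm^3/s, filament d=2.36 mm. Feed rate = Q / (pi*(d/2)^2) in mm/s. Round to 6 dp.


A = pi*(2.36/2)^2 = 4.374354
v = 9.96 / 4.374354 = 2.276908 mm/s


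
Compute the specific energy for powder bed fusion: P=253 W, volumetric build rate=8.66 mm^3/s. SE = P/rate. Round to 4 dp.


SE = 253 / 8.66 = 29.2148 J/mm^3


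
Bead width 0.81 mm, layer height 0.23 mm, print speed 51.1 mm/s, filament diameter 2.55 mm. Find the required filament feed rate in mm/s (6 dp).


Q = 0.81 * 0.23 * 51.1 = 9.51993 mm^3/s
A_fil = pi*(2.55/2)^2 = 5.10705156 mm^2
v_feed = 9.51993 / 5.10705156 = 1.864076 mm/s


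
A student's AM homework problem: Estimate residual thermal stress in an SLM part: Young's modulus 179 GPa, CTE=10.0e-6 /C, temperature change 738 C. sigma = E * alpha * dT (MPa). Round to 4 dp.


sigma = 179*1000 * 10.0e-6 * 738 = 1321.02 MPa


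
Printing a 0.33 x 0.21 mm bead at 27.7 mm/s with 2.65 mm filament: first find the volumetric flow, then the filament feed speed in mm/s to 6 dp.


Q = 0.33 * 0.21 * 27.7 = 1.91961 mm^3/s
A_fil = pi*(2.65/2)^2 = 5.5154586 mm^2
v_feed = 1.91961 / 5.5154586 = 0.348042 mm/s


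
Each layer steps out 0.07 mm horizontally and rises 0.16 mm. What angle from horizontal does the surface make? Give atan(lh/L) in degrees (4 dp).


angle = atan(0.16/0.07) = 66.3706 degrees


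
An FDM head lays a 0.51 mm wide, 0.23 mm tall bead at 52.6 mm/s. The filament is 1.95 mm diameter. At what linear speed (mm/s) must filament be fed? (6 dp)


Q = 0.51 * 0.23 * 52.6 = 6.16998 mm^3/s
A_fil = pi*(1.95/2)^2 = 2.98647652 mm^2
v_feed = 6.16998 / 2.98647652 = 2.065973 mm/s


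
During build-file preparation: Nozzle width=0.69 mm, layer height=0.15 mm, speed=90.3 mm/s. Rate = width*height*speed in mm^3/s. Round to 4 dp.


Rate = 0.69 * 0.15 * 90.3 = 9.3461 mm^3/s


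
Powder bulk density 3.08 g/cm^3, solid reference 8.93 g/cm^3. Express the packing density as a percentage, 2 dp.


Packing = (3.08/8.93)*100 = 34.49 %


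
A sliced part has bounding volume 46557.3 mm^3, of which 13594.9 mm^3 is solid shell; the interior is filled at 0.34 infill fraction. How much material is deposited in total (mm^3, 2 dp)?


V_infill = (46557.3 - 13594.9) * 0.34 = 11207.22
V_total = 13594.9 + 11207.22 = 24802.12 mm^3


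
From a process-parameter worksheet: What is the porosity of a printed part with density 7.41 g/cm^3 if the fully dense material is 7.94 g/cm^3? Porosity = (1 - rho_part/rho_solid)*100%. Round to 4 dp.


Porosity = (1-7.41/7.94)*100 = 6.6751 %


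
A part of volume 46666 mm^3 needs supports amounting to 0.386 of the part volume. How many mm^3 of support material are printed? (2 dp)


V_support = 46666 * 0.386 = 18013.08 mm^3


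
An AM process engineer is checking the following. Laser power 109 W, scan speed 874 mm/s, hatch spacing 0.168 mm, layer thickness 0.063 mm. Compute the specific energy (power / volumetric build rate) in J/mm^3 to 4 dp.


Build rate = 874 * 0.168 * 0.063 = 9.250416 mm^3/s
SE = 109 / 9.250416 = 11.7833 J/mm^3


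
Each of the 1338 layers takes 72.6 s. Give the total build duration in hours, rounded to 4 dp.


t = 1338 * 72.6 / 3600 = 26.983 hrs


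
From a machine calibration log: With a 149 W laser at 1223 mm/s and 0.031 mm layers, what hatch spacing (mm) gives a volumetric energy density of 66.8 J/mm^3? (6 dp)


h = 149 / (66.8*1223*0.031) = 0.058833 mm


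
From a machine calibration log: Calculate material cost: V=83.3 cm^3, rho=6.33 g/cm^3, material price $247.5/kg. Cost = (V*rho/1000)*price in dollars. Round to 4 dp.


Mass = 83.3*6.33/1000 = 0.527289 kg
Cost = 0.527289 * 247.5 = 130.504 $


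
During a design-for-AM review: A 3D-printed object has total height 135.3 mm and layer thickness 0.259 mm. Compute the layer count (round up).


Layers = ceil(135.3/0.259) = 523


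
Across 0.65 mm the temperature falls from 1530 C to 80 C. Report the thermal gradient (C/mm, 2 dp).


G = (1530-80)/0.65 = 2230.77 C/mm


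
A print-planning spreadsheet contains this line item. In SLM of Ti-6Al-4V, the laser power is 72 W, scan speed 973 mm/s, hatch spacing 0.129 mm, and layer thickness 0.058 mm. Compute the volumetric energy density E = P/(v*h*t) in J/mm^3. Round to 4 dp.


E = 72 / (973*0.129*0.058) = 9.8901 J/mm^3


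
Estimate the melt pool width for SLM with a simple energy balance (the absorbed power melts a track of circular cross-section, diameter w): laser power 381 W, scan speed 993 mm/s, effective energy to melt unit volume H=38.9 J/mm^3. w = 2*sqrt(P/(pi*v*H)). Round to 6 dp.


w = 2*sqrt(381/(pi*993*38.9)) = 0.112065 mm


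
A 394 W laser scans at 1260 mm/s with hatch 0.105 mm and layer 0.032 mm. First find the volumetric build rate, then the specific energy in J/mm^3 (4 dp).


Build rate = 1260 * 0.105 * 0.032 = 4.2336 mm^3/s
SE = 394 / 4.2336 = 93.065 J/mm^3


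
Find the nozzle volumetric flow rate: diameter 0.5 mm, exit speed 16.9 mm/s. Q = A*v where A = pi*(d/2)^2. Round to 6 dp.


A = pi*(0.5/2)^2 = 0.19634954 mm^2
Q = 0.19634954 * 16.9 = 3.318307 mm^3/s


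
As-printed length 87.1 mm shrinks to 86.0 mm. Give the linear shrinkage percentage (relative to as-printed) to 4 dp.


Shrinkage = ((87.1-86.0)/87.1)*100 = 1.2629 %


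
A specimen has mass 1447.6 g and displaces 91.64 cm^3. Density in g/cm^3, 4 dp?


rho = 1447.6 / 91.64 = 15.7966 g/cm^3


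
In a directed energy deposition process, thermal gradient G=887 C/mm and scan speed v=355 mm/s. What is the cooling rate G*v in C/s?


CR = 887 * 355 = 314885 C/s


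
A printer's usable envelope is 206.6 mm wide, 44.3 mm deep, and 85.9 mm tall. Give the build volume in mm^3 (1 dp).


V = 206.6 * 44.3 * 85.9 = 786189.4 mm^3


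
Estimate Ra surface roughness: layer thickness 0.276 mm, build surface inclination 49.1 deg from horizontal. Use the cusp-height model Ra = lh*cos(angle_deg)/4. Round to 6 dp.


Ra = 0.276 * cos(49.1) / 4 = 0.045177 mm


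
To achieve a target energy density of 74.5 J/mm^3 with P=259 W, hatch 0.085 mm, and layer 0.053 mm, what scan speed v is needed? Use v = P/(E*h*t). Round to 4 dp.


v = 259 / (74.5*0.085*0.053) = 771.7003 mm/s


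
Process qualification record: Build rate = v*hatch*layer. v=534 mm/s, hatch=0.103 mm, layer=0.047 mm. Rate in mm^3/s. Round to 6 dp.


Rate = 534 * 0.103 * 0.047 = 2.585094 mm^3/s


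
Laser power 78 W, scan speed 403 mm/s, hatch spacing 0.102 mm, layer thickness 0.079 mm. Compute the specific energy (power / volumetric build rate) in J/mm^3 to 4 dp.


Build rate = 403 * 0.102 * 0.079 = 3.247374 mm^3/s
SE = 78 / 3.247374 = 24.0194 J/mm^3


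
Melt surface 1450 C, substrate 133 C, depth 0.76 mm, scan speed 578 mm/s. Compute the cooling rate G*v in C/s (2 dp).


G = (1450-133)/0.76 = 1732.89473684 C/mm
CR = 1732.89473684 * 578 = 1001613.16 C/s


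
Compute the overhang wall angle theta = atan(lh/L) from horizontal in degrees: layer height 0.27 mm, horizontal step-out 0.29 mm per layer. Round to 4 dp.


angle = atan(0.27/0.29) = 42.9546 degrees


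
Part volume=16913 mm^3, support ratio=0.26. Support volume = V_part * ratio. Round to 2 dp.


V_support = 16913 * 0.26 = 4397.38 mm^3


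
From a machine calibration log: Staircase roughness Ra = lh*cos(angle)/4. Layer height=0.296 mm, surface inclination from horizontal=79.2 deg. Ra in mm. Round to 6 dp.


Ra = 0.296 * cos(79.2) / 4 = 0.013866 mm


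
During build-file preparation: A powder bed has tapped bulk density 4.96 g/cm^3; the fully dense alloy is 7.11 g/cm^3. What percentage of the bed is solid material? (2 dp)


Packing = (4.96/7.11)*100 = 69.76 %


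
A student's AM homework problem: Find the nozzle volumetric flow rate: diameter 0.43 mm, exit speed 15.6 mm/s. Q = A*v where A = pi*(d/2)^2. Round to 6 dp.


A = pi*(0.43/2)^2 = 0.14522012 mm^2
Q = 0.14522012 * 15.6 = 2.265434 mm^3/s


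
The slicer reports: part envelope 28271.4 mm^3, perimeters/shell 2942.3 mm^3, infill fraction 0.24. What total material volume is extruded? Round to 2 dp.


V_infill = (28271.4 - 2942.3) * 0.24 = 6078.98
V_total = 2942.3 + 6078.98 = 9021.28 mm^3


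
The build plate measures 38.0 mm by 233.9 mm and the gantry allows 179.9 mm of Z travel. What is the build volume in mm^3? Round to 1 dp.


V = 38.0 * 233.9 * 179.9 = 1598987.2 mm^3


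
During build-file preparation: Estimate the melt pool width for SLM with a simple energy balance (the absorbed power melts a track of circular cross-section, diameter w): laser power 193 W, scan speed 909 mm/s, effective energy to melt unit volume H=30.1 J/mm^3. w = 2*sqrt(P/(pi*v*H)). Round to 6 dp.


w = 2*sqrt(193/(pi*909*30.1)) = 0.094769 mm


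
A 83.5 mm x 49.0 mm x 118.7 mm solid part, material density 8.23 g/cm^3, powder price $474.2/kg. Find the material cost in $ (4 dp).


V = 83.5 * 49.0 * 118.7 = 485661.05 mm^3 = 485.66105 cm^3
Mass = 485.66105 * 8.23 / 1000 = 3.99699044 kg
Cost = 3.99699044 * 474.2 = 1895.3729 $


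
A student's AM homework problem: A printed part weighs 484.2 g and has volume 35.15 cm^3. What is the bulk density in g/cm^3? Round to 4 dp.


rho = 484.2 / 35.15 = 13.7752 g/cm^3


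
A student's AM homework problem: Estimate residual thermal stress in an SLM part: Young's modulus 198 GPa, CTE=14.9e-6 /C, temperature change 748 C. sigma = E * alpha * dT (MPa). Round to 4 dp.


sigma = 198*1000 * 14.9e-6 * 748 = 2206.7496 MPa


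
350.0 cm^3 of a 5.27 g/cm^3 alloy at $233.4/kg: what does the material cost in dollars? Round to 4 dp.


Mass = 350.0*5.27/1000 = 1.8445 kg
Cost = 1.8445 * 233.4 = 430.5063 $


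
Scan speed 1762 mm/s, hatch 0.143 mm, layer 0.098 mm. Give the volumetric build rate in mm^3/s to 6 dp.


Rate = 1762 * 0.143 * 0.098 = 24.692668 mm^3/s


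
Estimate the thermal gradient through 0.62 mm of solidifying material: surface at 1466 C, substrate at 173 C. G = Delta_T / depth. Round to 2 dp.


G = (1466-173)/0.62 = 2085.48 C/mm


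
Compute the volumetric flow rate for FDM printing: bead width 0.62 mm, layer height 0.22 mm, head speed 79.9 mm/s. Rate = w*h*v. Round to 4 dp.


Rate = 0.62 * 0.22 * 79.9 = 10.8984 mm^3/s


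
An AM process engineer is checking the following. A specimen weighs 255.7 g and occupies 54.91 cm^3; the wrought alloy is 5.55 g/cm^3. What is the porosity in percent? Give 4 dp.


rho_part = 255.7 / 54.91 = 4.65671098 g/cm^3
Porosity = (1 - 4.65671098/5.55)*100 = 16.0953 %


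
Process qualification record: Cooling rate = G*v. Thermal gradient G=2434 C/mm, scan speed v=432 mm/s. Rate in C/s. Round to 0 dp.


CR = 2434 * 432 = 1051488 C/s


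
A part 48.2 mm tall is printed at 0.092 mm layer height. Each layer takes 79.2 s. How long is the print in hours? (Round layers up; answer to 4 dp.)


Layers = ceil(48.2/0.092) = 524
t = 524 * 79.2 / 3600 = 11.528 hrs


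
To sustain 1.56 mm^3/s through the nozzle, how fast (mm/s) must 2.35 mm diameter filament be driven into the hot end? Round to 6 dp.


A = pi*(2.35/2)^2 = 4.337361
v = 1.56 / 4.337361 = 0.359666 mm/s


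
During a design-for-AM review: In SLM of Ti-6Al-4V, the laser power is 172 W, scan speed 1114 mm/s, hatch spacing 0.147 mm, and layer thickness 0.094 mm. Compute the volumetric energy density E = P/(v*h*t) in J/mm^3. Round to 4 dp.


E = 172 / (1114*0.147*0.094) = 11.1737 J/mm^3


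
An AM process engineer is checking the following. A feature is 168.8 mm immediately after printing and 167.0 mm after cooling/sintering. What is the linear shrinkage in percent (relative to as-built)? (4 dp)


Shrinkage = ((168.8-167.0)/168.8)*100 = 1.0664 %


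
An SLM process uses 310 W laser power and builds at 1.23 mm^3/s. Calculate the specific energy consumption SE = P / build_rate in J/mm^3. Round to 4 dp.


SE = 310 / 1.23 = 252.0325 J/mm^3


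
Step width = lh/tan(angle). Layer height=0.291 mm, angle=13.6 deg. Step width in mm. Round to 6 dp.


step = 0.291 / tan(13.6) = 1.20285 mm


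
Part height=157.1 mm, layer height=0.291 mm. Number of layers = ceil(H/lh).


Layers = ceil(157.1/0.291) = 540


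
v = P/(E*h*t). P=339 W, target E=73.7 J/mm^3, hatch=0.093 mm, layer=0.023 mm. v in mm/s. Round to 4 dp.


v = 339 / (73.7*0.093*0.023) = 2150.4108 mm/s


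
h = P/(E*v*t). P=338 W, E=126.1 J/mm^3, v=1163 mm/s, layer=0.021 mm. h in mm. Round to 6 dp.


h = 338 / (126.1*1163*0.021) = 0.10975 mm


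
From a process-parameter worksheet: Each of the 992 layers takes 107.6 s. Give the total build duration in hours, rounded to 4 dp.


t = 992 * 107.6 / 3600 = 29.6498 hrs


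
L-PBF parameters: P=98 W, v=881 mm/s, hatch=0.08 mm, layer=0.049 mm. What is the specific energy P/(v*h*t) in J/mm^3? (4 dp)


Build rate = 881 * 0.08 * 0.049 = 3.45352 mm^3/s
SE = 98 / 3.45352 = 28.3768 J/mm^3


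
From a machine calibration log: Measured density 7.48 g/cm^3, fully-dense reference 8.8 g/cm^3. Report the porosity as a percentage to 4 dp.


Porosity = (1-7.48/8.8)*100 = 15.0 %


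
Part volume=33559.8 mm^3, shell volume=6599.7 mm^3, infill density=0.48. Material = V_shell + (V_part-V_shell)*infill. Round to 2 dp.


V_infill = (33559.8 - 6599.7) * 0.48 = 12940.85
V_total = 6599.7 + 12940.85 = 19540.55 mm^3


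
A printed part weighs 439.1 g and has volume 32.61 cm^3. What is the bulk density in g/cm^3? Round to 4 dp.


rho = 439.1 / 32.61 = 13.4652 g/cm^3


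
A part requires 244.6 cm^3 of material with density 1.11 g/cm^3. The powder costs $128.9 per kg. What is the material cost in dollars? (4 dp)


Mass = 244.6*1.11/1000 = 0.271506 kg
Cost = 0.271506 * 128.9 = 34.9971 $


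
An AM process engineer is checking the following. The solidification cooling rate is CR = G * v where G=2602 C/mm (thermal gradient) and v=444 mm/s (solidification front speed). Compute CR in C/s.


CR = 2602 * 444 = 1155288 C/s


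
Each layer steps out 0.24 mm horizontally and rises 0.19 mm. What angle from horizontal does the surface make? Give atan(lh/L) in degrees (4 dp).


angle = atan(0.19/0.24) = 38.3675 degrees


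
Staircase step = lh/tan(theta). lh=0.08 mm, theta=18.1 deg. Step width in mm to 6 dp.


step = 0.08 / tan(18.1) = 0.24476 mm


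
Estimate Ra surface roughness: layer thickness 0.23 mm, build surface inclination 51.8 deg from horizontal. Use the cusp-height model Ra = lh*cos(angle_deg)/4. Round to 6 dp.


Ra = 0.23 * cos(51.8) / 4 = 0.035558 mm


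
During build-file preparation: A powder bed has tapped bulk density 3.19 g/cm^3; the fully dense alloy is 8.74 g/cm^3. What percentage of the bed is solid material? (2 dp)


Packing = (3.19/8.74)*100 = 36.5 %


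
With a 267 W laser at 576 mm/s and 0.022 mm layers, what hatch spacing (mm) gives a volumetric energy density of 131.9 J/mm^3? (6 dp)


h = 267 / (131.9*576*0.022) = 0.159743 mm


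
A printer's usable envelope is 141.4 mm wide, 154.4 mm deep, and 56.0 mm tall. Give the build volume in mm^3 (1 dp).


V = 141.4 * 154.4 * 56.0 = 1222601.0 mm^3


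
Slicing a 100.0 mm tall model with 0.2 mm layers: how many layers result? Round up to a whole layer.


Layers = ceil(100.0/0.2) = 500


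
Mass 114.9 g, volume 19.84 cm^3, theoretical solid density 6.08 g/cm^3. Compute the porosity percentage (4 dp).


rho_part = 114.9 / 19.84 = 5.79133065 g/cm^3
Porosity = (1 - 5.79133065/6.08)*100 = 4.7479 %


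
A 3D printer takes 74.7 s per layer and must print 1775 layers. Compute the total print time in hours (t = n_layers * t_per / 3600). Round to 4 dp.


t = 1775 * 74.7 / 3600 = 36.8313 hrs


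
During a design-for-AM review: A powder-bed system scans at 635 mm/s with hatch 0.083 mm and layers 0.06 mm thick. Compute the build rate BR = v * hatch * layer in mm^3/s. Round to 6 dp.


Rate = 635 * 0.083 * 0.06 = 3.1623 mm^3/s


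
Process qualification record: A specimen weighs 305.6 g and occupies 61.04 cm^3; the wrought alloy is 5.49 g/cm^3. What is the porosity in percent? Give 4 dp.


rho_part = 305.6 / 61.04 = 5.00655308 g/cm^3
Porosity = (1 - 5.00655308/5.49)*100 = 8.806 %


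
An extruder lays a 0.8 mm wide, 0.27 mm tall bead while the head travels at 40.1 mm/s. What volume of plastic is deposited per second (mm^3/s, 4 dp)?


Rate = 0.8 * 0.27 * 40.1 = 8.6616 mm^3/s


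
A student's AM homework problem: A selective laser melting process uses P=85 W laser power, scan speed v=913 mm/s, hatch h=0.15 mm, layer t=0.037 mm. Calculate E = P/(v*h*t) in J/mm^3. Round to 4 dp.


E = 85 / (913*0.15*0.037) = 16.7747 J/mm^3


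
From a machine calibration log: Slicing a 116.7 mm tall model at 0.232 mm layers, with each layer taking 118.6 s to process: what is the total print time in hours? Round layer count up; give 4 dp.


Layers = ceil(116.7/0.232) = 504
t = 504 * 118.6 / 3600 = 16.604 hrs


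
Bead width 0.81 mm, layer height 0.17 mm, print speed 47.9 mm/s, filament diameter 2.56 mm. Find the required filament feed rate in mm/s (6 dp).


Q = 0.81 * 0.17 * 47.9 = 6.59583 mm^3/s
A_fil = pi*(2.56/2)^2 = 5.1471854 mm^2
v_feed = 6.59583 / 5.1471854 = 1.281444 mm/s


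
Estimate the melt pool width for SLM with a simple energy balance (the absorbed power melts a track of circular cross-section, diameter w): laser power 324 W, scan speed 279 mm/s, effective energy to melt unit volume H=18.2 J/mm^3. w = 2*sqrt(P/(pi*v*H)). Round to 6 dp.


w = 2*sqrt(324/(pi*279*18.2)) = 0.285029 mm


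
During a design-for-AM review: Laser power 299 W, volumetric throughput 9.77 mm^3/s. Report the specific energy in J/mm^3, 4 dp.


SE = 299 / 9.77 = 30.6039 J/mm^3


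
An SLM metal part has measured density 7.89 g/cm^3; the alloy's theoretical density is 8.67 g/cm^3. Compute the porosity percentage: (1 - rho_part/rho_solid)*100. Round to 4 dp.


Porosity = (1-7.89/8.67)*100 = 8.9965 %


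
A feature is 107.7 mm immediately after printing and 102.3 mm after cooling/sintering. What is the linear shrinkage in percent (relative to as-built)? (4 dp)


Shrinkage = ((107.7-102.3)/107.7)*100 = 5.0139 %


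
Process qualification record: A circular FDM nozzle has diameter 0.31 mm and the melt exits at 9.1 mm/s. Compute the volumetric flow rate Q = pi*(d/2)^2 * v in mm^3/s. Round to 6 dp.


A = pi*(0.31/2)^2 = 0.07547676 mm^2
Q = 0.07547676 * 9.1 = 0.686839 mm^3/s


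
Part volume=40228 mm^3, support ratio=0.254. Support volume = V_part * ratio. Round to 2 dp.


V_support = 40228 * 0.254 = 10217.91 mm^3
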